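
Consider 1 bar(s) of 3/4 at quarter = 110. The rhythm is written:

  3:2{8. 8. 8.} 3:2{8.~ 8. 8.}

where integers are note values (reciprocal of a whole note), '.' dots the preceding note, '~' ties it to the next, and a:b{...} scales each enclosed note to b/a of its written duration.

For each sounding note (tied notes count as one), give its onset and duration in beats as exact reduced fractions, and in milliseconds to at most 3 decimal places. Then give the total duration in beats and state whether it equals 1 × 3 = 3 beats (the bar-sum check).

1) 0.0ms=0b +272.727ms=1/2b
2) 272.727ms=1/2b +272.727ms=1/2b
3) 545.455ms=1b +272.727ms=1/2b
4) 818.182ms=3/2b +545.455ms=1b
5) 1363.636ms=5/2b +272.727ms=1/2b
Σ=3b of 3 (110bpm 3/4) — PASS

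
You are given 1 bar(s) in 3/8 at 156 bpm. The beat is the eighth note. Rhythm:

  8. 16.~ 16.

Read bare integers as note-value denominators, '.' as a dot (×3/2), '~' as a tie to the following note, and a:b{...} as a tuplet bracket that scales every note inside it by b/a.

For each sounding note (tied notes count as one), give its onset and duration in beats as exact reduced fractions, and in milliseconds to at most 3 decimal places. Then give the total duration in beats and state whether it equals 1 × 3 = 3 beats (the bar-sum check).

1) 0.0ms=0b +576.923ms=3/2b
2) 576.923ms=3/2b +576.923ms=3/2b
Σ=3b of 3 (156bpm 3/8) — PASS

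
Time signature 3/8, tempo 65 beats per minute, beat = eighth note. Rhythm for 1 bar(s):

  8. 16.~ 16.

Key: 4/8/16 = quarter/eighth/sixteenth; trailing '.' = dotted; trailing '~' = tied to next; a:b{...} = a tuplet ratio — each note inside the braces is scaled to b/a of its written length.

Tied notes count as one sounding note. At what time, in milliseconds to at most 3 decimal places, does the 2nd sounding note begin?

note 2 onset = 3/2b = 1384.615ms

1. 0.0ms @ 0 + 1384.615ms (3/2)
2. 1384.615ms @ 3/2 + 1384.615ms (3/2)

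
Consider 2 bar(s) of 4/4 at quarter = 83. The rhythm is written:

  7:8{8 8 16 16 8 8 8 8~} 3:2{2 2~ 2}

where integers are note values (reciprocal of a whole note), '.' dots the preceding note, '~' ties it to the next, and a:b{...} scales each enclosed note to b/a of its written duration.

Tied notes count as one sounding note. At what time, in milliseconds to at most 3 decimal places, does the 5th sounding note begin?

note 5 onset = 12/7b = 1239.243ms

1. 0.0ms @ 0 + 413.081ms (4/7)
2. 413.081ms @ 4/7 + 413.081ms (4/7)
3. 826.162ms @ 8/7 + 206.54ms (2/7)
4. 1032.702ms @ 10/7 + 206.54ms (2/7)
5. 1239.243ms @ 12/7 + 413.081ms (4/7)
6. 1652.324ms @ 16/7 + 413.081ms (4/7)
7. 2065.404ms @ 20/7 + 413.081ms (4/7)
8. 2478.485ms @ 24/7 + 1376.936ms (40/21)
9. 3855.422ms @ 16/3 + 1927.711ms (8/3)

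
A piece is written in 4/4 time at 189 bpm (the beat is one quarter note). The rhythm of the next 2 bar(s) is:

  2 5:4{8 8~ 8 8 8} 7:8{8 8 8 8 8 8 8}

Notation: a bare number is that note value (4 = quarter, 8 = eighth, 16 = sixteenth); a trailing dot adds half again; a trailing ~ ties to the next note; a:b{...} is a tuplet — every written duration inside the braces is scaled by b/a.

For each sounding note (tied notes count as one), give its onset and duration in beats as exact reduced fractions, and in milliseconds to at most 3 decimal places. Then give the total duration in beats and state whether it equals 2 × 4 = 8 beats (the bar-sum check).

1) 0.0ms=0b +634.921ms=2b
2) 634.921ms=2b +126.984ms=2/5b
3) 761.905ms=12/5b +253.968ms=4/5b
4) 1015.873ms=16/5b +126.984ms=2/5b
5) 1142.857ms=18/5b +126.984ms=2/5b
6) 1269.841ms=4b +181.406ms=4/7b
7) 1451.247ms=32/7b +181.406ms=4/7b
8) 1632.653ms=36/7b +181.406ms=4/7b
9) 1814.059ms=40/7b +181.406ms=4/7b
10) 1995.465ms=44/7b +181.406ms=4/7b
11) 2176.871ms=48/7b +181.406ms=4/7b
12) 2358.277ms=52/7b +181.406ms=4/7b
Σ=8b of 8 (189bpm 4/4) — PASS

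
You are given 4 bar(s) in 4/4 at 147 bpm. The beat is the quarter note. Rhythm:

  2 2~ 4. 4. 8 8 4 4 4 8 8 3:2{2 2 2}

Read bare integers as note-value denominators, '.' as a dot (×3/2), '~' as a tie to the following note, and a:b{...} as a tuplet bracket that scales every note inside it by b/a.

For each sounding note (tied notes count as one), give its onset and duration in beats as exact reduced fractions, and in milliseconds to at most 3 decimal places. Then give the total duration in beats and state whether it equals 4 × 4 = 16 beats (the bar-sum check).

1) 0.0ms=0b +816.327ms=2b
2) 816.327ms=2b +1428.571ms=7/2b
3) 2244.898ms=11/2b +612.245ms=3/2b
4) 2857.143ms=7b +204.082ms=1/2b
5) 3061.224ms=15/2b +204.082ms=1/2b
6) 3265.306ms=8b +408.163ms=1b
7) 3673.469ms=9b +408.163ms=1b
8) 4081.633ms=10b +408.163ms=1b
9) 4489.796ms=11b +204.082ms=1/2b
10) 4693.878ms=23/2b +204.082ms=1/2b
11) 4897.959ms=12b +544.218ms=4/3b
12) 5442.177ms=40/3b +544.218ms=4/3b
13) 5986.395ms=44/3b +544.218ms=4/3b
Σ=16b of 16 (147bpm 4/4) — PASS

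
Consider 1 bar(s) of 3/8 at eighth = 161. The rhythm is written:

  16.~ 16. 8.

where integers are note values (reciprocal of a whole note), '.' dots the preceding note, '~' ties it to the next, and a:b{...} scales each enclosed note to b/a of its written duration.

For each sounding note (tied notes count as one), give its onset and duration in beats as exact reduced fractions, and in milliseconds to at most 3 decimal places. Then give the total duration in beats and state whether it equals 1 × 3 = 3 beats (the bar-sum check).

1) 0.0ms=0b +559.006ms=3/2b
2) 559.006ms=3/2b +559.006ms=3/2b
Σ=3b of 3 (161bpm 3/8) — PASS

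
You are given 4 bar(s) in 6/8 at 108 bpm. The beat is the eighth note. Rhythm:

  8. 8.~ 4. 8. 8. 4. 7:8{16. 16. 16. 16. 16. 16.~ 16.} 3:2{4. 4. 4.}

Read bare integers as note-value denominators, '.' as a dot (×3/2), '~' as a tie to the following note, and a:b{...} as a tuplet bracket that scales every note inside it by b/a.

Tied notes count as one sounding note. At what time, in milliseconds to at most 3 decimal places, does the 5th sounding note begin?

1. 0.0ms @ 0 + 833.333ms (3/2)
2. 833.333ms @ 3/2 + 2500.0ms (9/2)
3. 3333.333ms @ 6 + 833.333ms (3/2)
4. 4166.667ms @ 15/2 + 833.333ms (3/2)
5. 5000.0ms @ 9 + 1666.667ms (3)
6. 6666.667ms @ 12 + 476.19ms (6/7)
7. 7142.857ms @ 90/7 + 476.19ms (6/7)
8. 7619.048ms @ 96/7 + 476.19ms (6/7)
9. 8095.238ms @ 102/7 + 476.19ms (6/7)
10. 8571.429ms @ 108/7 + 476.19ms (6/7)
11. 9047.619ms @ 114/7 + 952.381ms (12/7)
12. 10000.0ms @ 18 + 1111.111ms (2)
13. 11111.111ms @ 20 + 1111.111ms (2)
14. 12222.222ms @ 22 + 1111.111ms (2)

note 5 onset = 9b = 5000.0ms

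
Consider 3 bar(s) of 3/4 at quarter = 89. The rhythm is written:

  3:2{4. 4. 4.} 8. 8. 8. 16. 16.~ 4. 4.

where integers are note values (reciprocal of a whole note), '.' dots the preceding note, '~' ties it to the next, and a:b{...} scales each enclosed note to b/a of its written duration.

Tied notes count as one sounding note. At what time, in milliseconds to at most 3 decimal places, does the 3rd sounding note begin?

note 3 onset = 2b = 1348.315ms

1. 0.0ms @ 0 + 674.157ms (1)
2. 674.157ms @ 1 + 674.157ms (1)
3. 1348.315ms @ 2 + 674.157ms (1)
4. 2022.472ms @ 3 + 505.618ms (3/4)
5. 2528.09ms @ 15/4 + 505.618ms (3/4)
6. 3033.708ms @ 9/2 + 505.618ms (3/4)
7. 3539.326ms @ 21/4 + 252.809ms (3/8)
8. 3792.135ms @ 45/8 + 1264.045ms (15/8)
9. 5056.18ms @ 15/2 + 1011.236ms (3/2)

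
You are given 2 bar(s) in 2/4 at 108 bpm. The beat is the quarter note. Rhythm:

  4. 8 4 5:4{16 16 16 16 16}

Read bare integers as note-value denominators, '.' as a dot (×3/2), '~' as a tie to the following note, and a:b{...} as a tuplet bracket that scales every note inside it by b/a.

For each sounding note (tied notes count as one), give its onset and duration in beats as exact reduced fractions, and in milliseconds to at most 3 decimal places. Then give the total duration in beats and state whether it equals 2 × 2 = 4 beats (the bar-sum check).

1) 0.0ms=0b +833.333ms=3/2b
2) 833.333ms=3/2b +277.778ms=1/2b
3) 1111.111ms=2b +555.556ms=1b
4) 1666.667ms=3b +111.111ms=1/5b
5) 1777.778ms=16/5b +111.111ms=1/5b
6) 1888.889ms=17/5b +111.111ms=1/5b
7) 2000.0ms=18/5b +111.111ms=1/5b
8) 2111.111ms=19/5b +111.111ms=1/5b
Σ=4b of 4 (108bpm 2/4) — PASS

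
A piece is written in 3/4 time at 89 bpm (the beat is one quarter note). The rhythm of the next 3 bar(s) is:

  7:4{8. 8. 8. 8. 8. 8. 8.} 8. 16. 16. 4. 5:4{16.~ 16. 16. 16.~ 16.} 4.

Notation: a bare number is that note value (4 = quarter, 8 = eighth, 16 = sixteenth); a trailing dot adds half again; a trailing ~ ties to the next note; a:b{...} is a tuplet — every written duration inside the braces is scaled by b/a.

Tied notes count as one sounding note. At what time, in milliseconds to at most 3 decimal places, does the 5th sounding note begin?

1. 0.0ms @ 0 + 288.925ms (3/7)
2. 288.925ms @ 3/7 + 288.925ms (3/7)
3. 577.849ms @ 6/7 + 288.925ms (3/7)
4. 866.774ms @ 9/7 + 288.925ms (3/7)
5. 1155.698ms @ 12/7 + 288.925ms (3/7)
6. 1444.623ms @ 15/7 + 288.925ms (3/7)
7. 1733.547ms @ 18/7 + 288.925ms (3/7)
8. 2022.472ms @ 3 + 505.618ms (3/4)
9. 2528.09ms @ 15/4 + 252.809ms (3/8)
10. 2780.899ms @ 33/8 + 252.809ms (3/8)
11. 3033.708ms @ 9/2 + 1011.236ms (3/2)
12. 4044.944ms @ 6 + 404.494ms (3/5)
13. 4449.438ms @ 33/5 + 202.247ms (3/10)
14. 4651.685ms @ 69/10 + 404.494ms (3/5)
15. 5056.18ms @ 15/2 + 1011.236ms (3/2)

note 5 onset = 12/7b = 1155.698ms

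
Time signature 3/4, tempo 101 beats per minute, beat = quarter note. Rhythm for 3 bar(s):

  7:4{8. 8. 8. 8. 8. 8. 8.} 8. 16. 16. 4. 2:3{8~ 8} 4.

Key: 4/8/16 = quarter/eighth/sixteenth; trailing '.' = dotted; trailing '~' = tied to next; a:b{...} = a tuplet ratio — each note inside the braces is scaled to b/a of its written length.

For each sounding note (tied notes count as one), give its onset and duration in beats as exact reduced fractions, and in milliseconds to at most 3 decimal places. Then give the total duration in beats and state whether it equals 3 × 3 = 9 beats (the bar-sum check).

1) 0.0ms=0b +254.597ms=3/7b
2) 254.597ms=3/7b +254.597ms=3/7b
3) 509.194ms=6/7b +254.597ms=3/7b
4) 763.791ms=9/7b +254.597ms=3/7b
5) 1018.388ms=12/7b +254.597ms=3/7b
6) 1272.984ms=15/7b +254.597ms=3/7b
7) 1527.581ms=18/7b +254.597ms=3/7b
8) 1782.178ms=3b +445.545ms=3/4b
9) 2227.723ms=15/4b +222.772ms=3/8b
10) 2450.495ms=33/8b +222.772ms=3/8b
11) 2673.267ms=9/2b +891.089ms=3/2b
12) 3564.356ms=6b +891.089ms=3/2b
13) 4455.446ms=15/2b +891.089ms=3/2b
Σ=9b of 9 (101bpm 3/4) — PASS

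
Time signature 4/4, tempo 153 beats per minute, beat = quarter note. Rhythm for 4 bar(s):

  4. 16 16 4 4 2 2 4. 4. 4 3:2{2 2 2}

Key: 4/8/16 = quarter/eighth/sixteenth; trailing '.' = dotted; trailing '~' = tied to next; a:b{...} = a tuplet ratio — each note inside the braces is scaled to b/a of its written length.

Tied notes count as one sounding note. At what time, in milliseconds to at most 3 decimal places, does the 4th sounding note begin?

1. 0.0ms @ 0 + 588.235ms (3/2)
2. 588.235ms @ 3/2 + 98.039ms (1/4)
3. 686.275ms @ 7/4 + 98.039ms (1/4)
4. 784.314ms @ 2 + 392.157ms (1)
5. 1176.471ms @ 3 + 392.157ms (1)
6. 1568.627ms @ 4 + 784.314ms (2)
7. 2352.941ms @ 6 + 784.314ms (2)
8. 3137.255ms @ 8 + 588.235ms (3/2)
9. 3725.49ms @ 19/2 + 588.235ms (3/2)
10. 4313.725ms @ 11 + 392.157ms (1)
11. 4705.882ms @ 12 + 522.876ms (4/3)
12. 5228.758ms @ 40/3 + 522.876ms (4/3)
13. 5751.634ms @ 44/3 + 522.876ms (4/3)

note 4 onset = 2b = 784.314ms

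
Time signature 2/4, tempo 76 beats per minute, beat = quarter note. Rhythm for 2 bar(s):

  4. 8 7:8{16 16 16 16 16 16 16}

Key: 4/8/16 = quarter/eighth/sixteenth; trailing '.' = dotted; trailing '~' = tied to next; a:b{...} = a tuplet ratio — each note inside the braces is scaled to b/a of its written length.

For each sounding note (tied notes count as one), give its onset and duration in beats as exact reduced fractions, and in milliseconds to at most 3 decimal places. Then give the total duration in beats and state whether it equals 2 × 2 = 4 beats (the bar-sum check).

1) 0.0ms=0b +1184.211ms=3/2b
2) 1184.211ms=3/2b +394.737ms=1/2b
3) 1578.947ms=2b +225.564ms=2/7b
4) 1804.511ms=16/7b +225.564ms=2/7b
5) 2030.075ms=18/7b +225.564ms=2/7b
6) 2255.639ms=20/7b +225.564ms=2/7b
7) 2481.203ms=22/7b +225.564ms=2/7b
8) 2706.767ms=24/7b +225.564ms=2/7b
9) 2932.331ms=26/7b +225.564ms=2/7b
Σ=4b of 4 (76bpm 2/4) — PASS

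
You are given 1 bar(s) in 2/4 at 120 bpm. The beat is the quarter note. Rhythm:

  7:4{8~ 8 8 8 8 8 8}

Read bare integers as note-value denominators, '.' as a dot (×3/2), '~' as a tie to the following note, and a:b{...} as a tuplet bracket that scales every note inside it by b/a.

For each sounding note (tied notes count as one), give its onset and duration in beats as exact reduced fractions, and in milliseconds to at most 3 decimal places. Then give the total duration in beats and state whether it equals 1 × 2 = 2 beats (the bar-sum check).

1) 0.0ms=0b +285.714ms=4/7b
2) 285.714ms=4/7b +142.857ms=2/7b
3) 428.571ms=6/7b +142.857ms=2/7b
4) 571.429ms=8/7b +142.857ms=2/7b
5) 714.286ms=10/7b +142.857ms=2/7b
6) 857.143ms=12/7b +142.857ms=2/7b
Σ=2b of 2 (120bpm 2/4) — PASS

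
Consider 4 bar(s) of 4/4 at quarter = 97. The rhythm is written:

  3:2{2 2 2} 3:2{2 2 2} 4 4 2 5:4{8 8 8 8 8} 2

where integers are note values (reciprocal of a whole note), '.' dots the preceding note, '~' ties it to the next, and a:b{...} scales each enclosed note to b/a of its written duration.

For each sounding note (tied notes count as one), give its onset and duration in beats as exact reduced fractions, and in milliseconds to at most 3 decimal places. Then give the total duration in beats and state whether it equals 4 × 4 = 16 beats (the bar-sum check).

1) 0.0ms=0b +824.742ms=4/3b
2) 824.742ms=4/3b +824.742ms=4/3b
3) 1649.485ms=8/3b +824.742ms=4/3b
4) 2474.227ms=4b +824.742ms=4/3b
5) 3298.969ms=16/3b +824.742ms=4/3b
6) 4123.711ms=20/3b +824.742ms=4/3b
7) 4948.454ms=8b +618.557ms=1b
8) 5567.01ms=9b +618.557ms=1b
9) 6185.567ms=10b +1237.113ms=2b
10) 7422.68ms=12b +247.423ms=2/5b
11) 7670.103ms=62/5b +247.423ms=2/5b
12) 7917.526ms=64/5b +247.423ms=2/5b
13) 8164.948ms=66/5b +247.423ms=2/5b
14) 8412.371ms=68/5b +247.423ms=2/5b
15) 8659.794ms=14b +1237.113ms=2b
Σ=16b of 16 (97bpm 4/4) — PASS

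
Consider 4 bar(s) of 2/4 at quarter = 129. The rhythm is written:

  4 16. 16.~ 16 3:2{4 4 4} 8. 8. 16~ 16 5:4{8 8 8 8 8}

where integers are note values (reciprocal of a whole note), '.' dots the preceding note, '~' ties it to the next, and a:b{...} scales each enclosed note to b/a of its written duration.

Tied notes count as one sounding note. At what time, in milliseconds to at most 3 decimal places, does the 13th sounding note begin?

note 13 onset = 36/5b = 3348.837ms

1. 0.0ms @ 0 + 465.116ms (1)
2. 465.116ms @ 1 + 174.419ms (3/8)
3. 639.535ms @ 11/8 + 290.698ms (5/8)
4. 930.233ms @ 2 + 310.078ms (2/3)
5. 1240.31ms @ 8/3 + 310.078ms (2/3)
6. 1550.388ms @ 10/3 + 310.078ms (2/3)
7. 1860.465ms @ 4 + 348.837ms (3/4)
8. 2209.302ms @ 19/4 + 348.837ms (3/4)
9. 2558.14ms @ 11/2 + 232.558ms (1/2)
10. 2790.698ms @ 6 + 186.047ms (2/5)
11. 2976.744ms @ 32/5 + 186.047ms (2/5)
12. 3162.791ms @ 34/5 + 186.047ms (2/5)
13. 3348.837ms @ 36/5 + 186.047ms (2/5)
14. 3534.884ms @ 38/5 + 186.047ms (2/5)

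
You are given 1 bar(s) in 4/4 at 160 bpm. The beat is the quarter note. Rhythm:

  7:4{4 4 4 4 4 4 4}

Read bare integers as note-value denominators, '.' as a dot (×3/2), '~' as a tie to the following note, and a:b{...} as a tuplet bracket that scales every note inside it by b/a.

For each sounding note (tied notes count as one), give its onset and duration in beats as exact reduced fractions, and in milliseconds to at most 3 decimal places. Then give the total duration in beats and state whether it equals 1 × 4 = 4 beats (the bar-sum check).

1) 0.0ms=0b +214.286ms=4/7b
2) 214.286ms=4/7b +214.286ms=4/7b
3) 428.571ms=8/7b +214.286ms=4/7b
4) 642.857ms=12/7b +214.286ms=4/7b
5) 857.143ms=16/7b +214.286ms=4/7b
6) 1071.429ms=20/7b +214.286ms=4/7b
7) 1285.714ms=24/7b +214.286ms=4/7b
Σ=4b of 4 (160bpm 4/4) — PASS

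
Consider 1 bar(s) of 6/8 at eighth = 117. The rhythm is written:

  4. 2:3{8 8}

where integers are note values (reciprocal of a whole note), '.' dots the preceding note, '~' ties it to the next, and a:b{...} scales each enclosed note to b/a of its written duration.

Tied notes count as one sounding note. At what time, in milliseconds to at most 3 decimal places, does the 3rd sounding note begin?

note 3 onset = 9/2b = 2307.692ms

1. 0.0ms @ 0 + 1538.462ms (3)
2. 1538.462ms @ 3 + 769.231ms (3/2)
3. 2307.692ms @ 9/2 + 769.231ms (3/2)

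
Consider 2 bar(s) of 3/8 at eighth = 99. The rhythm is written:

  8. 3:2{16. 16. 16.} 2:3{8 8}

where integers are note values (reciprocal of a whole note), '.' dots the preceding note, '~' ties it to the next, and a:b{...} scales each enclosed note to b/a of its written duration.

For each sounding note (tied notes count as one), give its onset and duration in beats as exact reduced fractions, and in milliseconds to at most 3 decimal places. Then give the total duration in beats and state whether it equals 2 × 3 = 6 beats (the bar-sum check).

1) 0.0ms=0b +909.091ms=3/2b
2) 909.091ms=3/2b +303.03ms=1/2b
3) 1212.121ms=2b +303.03ms=1/2b
4) 1515.152ms=5/2b +303.03ms=1/2b
5) 1818.182ms=3b +909.091ms=3/2b
6) 2727.273ms=9/2b +909.091ms=3/2b
Σ=6b of 6 (99bpm 3/8) — PASS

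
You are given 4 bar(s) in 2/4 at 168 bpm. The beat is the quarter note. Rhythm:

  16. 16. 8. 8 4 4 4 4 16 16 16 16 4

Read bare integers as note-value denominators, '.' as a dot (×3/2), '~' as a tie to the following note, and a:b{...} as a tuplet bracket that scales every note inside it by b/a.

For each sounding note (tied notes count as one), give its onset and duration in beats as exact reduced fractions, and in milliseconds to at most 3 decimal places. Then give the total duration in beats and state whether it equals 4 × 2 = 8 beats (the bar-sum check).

1) 0.0ms=0b +133.929ms=3/8b
2) 133.929ms=3/8b +133.929ms=3/8b
3) 267.857ms=3/4b +267.857ms=3/4b
4) 535.714ms=3/2b +178.571ms=1/2b
5) 714.286ms=2b +357.143ms=1b
6) 1071.429ms=3b +357.143ms=1b
7) 1428.571ms=4b +357.143ms=1b
8) 1785.714ms=5b +357.143ms=1b
9) 2142.857ms=6b +89.286ms=1/4b
10) 2232.143ms=25/4b +89.286ms=1/4b
11) 2321.429ms=13/2b +89.286ms=1/4b
12) 2410.714ms=27/4b +89.286ms=1/4b
13) 2500.0ms=7b +357.143ms=1b
Σ=8b of 8 (168bpm 2/4) — PASS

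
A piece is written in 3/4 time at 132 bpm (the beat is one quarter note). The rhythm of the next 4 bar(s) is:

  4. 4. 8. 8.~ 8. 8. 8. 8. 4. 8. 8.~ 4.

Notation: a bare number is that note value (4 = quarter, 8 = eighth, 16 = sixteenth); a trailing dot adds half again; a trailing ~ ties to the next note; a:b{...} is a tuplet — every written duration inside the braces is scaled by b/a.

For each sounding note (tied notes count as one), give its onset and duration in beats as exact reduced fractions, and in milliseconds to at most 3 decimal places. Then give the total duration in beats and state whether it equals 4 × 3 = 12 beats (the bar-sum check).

1) 0.0ms=0b +681.818ms=3/2b
2) 681.818ms=3/2b +681.818ms=3/2b
3) 1363.636ms=3b +340.909ms=3/4b
4) 1704.545ms=15/4b +681.818ms=3/2b
5) 2386.364ms=21/4b +340.909ms=3/4b
6) 2727.273ms=6b +340.909ms=3/4b
7) 3068.182ms=27/4b +340.909ms=3/4b
8) 3409.091ms=15/2b +681.818ms=3/2b
9) 4090.909ms=9b +340.909ms=3/4b
10) 4431.818ms=39/4b +1022.727ms=9/4b
Σ=12b of 12 (132bpm 3/4) — PASS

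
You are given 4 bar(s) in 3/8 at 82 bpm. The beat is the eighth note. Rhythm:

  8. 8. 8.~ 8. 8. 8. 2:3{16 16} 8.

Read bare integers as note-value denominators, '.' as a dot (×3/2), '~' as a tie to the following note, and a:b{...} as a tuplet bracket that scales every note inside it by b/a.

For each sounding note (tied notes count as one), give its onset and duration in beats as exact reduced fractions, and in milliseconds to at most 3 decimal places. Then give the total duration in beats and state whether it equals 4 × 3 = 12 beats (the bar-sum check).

1) 0.0ms=0b +1097.561ms=3/2b
2) 1097.561ms=3/2b +1097.561ms=3/2b
3) 2195.122ms=3b +2195.122ms=3b
4) 4390.244ms=6b +1097.561ms=3/2b
5) 5487.805ms=15/2b +1097.561ms=3/2b
6) 6585.366ms=9b +548.78ms=3/4b
7) 7134.146ms=39/4b +548.78ms=3/4b
8) 7682.927ms=21/2b +1097.561ms=3/2b
Σ=12b of 12 (82bpm 3/8) — PASS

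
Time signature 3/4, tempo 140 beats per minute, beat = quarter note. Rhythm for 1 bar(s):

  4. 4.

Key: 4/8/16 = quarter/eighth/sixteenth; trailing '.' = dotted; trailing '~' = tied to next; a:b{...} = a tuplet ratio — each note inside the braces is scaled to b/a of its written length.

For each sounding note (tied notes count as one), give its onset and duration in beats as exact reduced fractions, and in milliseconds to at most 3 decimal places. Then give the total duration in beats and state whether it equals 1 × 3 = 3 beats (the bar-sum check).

1) 0.0ms=0b +642.857ms=3/2b
2) 642.857ms=3/2b +642.857ms=3/2b
Σ=3b of 3 (140bpm 3/4) — PASS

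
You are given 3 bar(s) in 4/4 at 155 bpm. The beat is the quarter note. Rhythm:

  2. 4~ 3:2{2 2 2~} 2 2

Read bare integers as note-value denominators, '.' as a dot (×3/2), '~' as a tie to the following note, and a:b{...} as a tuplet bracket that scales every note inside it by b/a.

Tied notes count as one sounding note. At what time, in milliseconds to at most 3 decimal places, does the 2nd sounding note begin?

1. 0.0ms @ 0 + 1161.29ms (3)
2. 1161.29ms @ 3 + 903.226ms (7/3)
3. 2064.516ms @ 16/3 + 516.129ms (4/3)
4. 2580.645ms @ 20/3 + 1290.323ms (10/3)
5. 3870.968ms @ 10 + 774.194ms (2)

note 2 onset = 3b = 1161.29ms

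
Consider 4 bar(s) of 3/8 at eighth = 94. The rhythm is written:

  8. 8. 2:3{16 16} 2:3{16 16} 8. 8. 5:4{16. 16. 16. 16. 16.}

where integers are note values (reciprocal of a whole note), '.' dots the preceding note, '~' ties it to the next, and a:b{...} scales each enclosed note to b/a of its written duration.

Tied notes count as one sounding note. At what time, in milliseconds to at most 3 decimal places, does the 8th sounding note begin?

1. 0.0ms @ 0 + 957.447ms (3/2)
2. 957.447ms @ 3/2 + 957.447ms (3/2)
3. 1914.894ms @ 3 + 478.723ms (3/4)
4. 2393.617ms @ 15/4 + 478.723ms (3/4)
5. 2872.34ms @ 9/2 + 478.723ms (3/4)
6. 3351.064ms @ 21/4 + 478.723ms (3/4)
7. 3829.787ms @ 6 + 957.447ms (3/2)
8. 4787.234ms @ 15/2 + 957.447ms (3/2)
9. 5744.681ms @ 9 + 382.979ms (3/5)
10. 6127.66ms @ 48/5 + 382.979ms (3/5)
11. 6510.638ms @ 51/5 + 382.979ms (3/5)
12. 6893.617ms @ 54/5 + 382.979ms (3/5)
13. 7276.596ms @ 57/5 + 382.979ms (3/5)

note 8 onset = 15/2b = 4787.234ms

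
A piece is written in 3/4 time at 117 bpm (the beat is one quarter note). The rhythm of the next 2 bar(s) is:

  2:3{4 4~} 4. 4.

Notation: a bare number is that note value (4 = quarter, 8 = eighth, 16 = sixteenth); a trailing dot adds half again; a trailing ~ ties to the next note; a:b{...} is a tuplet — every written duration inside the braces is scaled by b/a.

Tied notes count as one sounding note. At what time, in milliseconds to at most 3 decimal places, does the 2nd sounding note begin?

1. 0.0ms @ 0 + 769.231ms (3/2)
2. 769.231ms @ 3/2 + 1538.462ms (3)
3. 2307.692ms @ 9/2 + 769.231ms (3/2)

note 2 onset = 3/2b = 769.231ms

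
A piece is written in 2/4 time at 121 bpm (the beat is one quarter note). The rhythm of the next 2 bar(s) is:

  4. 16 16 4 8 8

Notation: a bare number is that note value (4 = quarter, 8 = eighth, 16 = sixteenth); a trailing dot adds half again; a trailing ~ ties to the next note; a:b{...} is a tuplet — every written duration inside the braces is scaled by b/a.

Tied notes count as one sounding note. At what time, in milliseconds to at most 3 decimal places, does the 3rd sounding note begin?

1. 0.0ms @ 0 + 743.802ms (3/2)
2. 743.802ms @ 3/2 + 123.967ms (1/4)
3. 867.769ms @ 7/4 + 123.967ms (1/4)
4. 991.736ms @ 2 + 495.868ms (1)
5. 1487.603ms @ 3 + 247.934ms (1/2)
6. 1735.537ms @ 7/2 + 247.934ms (1/2)

note 3 onset = 7/4b = 867.769ms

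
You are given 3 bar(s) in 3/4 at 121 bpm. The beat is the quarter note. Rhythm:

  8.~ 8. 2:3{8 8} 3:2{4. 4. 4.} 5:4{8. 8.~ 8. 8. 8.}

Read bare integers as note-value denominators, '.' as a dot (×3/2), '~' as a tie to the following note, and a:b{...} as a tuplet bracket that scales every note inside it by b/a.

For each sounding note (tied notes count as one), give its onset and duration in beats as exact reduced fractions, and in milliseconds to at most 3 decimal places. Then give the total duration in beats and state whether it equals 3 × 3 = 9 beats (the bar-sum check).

1) 0.0ms=0b +743.802ms=3/2b
2) 743.802ms=3/2b +371.901ms=3/4b
3) 1115.702ms=9/4b +371.901ms=3/4b
4) 1487.603ms=3b +495.868ms=1b
5) 1983.471ms=4b +495.868ms=1b
6) 2479.339ms=5b +495.868ms=1b
7) 2975.207ms=6b +297.521ms=3/5b
8) 3272.727ms=33/5b +595.041ms=6/5b
9) 3867.769ms=39/5b +297.521ms=3/5b
10) 4165.289ms=42/5b +297.521ms=3/5b
Σ=9b of 9 (121bpm 3/4) — PASS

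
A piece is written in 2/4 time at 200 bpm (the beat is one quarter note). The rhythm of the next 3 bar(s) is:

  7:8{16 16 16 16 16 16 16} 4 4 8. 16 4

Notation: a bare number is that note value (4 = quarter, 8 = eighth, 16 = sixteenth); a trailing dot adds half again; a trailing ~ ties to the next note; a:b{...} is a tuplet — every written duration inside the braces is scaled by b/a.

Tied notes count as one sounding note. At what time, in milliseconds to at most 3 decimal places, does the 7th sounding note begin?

1. 0.0ms @ 0 + 85.714ms (2/7)
2. 85.714ms @ 2/7 + 85.714ms (2/7)
3. 171.429ms @ 4/7 + 85.714ms (2/7)
4. 257.143ms @ 6/7 + 85.714ms (2/7)
5. 342.857ms @ 8/7 + 85.714ms (2/7)
6. 428.571ms @ 10/7 + 85.714ms (2/7)
7. 514.286ms @ 12/7 + 85.714ms (2/7)
8. 600.0ms @ 2 + 300.0ms (1)
9. 900.0ms @ 3 + 300.0ms (1)
10. 1200.0ms @ 4 + 225.0ms (3/4)
11. 1425.0ms @ 19/4 + 75.0ms (1/4)
12. 1500.0ms @ 5 + 300.0ms (1)

note 7 onset = 12/7b = 514.286ms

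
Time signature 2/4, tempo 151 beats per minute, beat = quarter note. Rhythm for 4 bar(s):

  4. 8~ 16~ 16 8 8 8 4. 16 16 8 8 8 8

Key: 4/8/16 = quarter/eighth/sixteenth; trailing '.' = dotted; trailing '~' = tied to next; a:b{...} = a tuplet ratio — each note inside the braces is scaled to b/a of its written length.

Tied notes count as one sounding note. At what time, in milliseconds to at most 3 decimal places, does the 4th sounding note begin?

note 4 onset = 3b = 1192.053ms

1. 0.0ms @ 0 + 596.026ms (3/2)
2. 596.026ms @ 3/2 + 397.351ms (1)
3. 993.377ms @ 5/2 + 198.675ms (1/2)
4. 1192.053ms @ 3 + 198.675ms (1/2)
5. 1390.728ms @ 7/2 + 198.675ms (1/2)
6. 1589.404ms @ 4 + 596.026ms (3/2)
7. 2185.43ms @ 11/2 + 99.338ms (1/4)
8. 2284.768ms @ 23/4 + 99.338ms (1/4)
9. 2384.106ms @ 6 + 198.675ms (1/2)
10. 2582.781ms @ 13/2 + 198.675ms (1/2)
11. 2781.457ms @ 7 + 198.675ms (1/2)
12. 2980.132ms @ 15/2 + 198.675ms (1/2)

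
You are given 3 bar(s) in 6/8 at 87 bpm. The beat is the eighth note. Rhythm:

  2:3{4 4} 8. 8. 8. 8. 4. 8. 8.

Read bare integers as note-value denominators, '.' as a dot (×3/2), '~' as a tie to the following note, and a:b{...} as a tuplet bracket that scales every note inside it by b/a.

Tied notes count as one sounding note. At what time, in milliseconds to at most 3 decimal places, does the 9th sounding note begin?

note 9 onset = 33/2b = 11379.31ms

1. 0.0ms @ 0 + 2068.966ms (3)
2. 2068.966ms @ 3 + 2068.966ms (3)
3. 4137.931ms @ 6 + 1034.483ms (3/2)
4. 5172.414ms @ 15/2 + 1034.483ms (3/2)
5. 6206.897ms @ 9 + 1034.483ms (3/2)
6. 7241.379ms @ 21/2 + 1034.483ms (3/2)
7. 8275.862ms @ 12 + 2068.966ms (3)
8. 10344.828ms @ 15 + 1034.483ms (3/2)
9. 11379.31ms @ 33/2 + 1034.483ms (3/2)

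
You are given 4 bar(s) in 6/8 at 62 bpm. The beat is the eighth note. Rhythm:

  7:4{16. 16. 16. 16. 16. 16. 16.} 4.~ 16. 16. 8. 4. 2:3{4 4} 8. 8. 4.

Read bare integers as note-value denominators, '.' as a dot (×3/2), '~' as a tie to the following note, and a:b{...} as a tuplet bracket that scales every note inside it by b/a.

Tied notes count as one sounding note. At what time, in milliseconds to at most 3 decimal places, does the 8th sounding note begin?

note 8 onset = 3b = 2903.226ms

1. 0.0ms @ 0 + 414.747ms (3/7)
2. 414.747ms @ 3/7 + 414.747ms (3/7)
3. 829.493ms @ 6/7 + 414.747ms (3/7)
4. 1244.24ms @ 9/7 + 414.747ms (3/7)
5. 1658.986ms @ 12/7 + 414.747ms (3/7)
6. 2073.733ms @ 15/7 + 414.747ms (3/7)
7. 2488.479ms @ 18/7 + 414.747ms (3/7)
8. 2903.226ms @ 3 + 3629.032ms (15/4)
9. 6532.258ms @ 27/4 + 725.806ms (3/4)
10. 7258.065ms @ 15/2 + 1451.613ms (3/2)
11. 8709.677ms @ 9 + 2903.226ms (3)
12. 11612.903ms @ 12 + 2903.226ms (3)
13. 14516.129ms @ 15 + 2903.226ms (3)
14. 17419.355ms @ 18 + 1451.613ms (3/2)
15. 18870.968ms @ 39/2 + 1451.613ms (3/2)
16. 20322.581ms @ 21 + 2903.226ms (3)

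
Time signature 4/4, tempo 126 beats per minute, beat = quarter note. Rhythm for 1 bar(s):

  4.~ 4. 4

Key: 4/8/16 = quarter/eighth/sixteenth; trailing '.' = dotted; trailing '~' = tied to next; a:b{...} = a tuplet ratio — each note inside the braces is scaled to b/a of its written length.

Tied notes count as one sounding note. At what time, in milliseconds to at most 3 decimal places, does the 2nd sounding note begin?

note 2 onset = 3b = 1428.571ms

1. 0.0ms @ 0 + 1428.571ms (3)
2. 1428.571ms @ 3 + 476.19ms (1)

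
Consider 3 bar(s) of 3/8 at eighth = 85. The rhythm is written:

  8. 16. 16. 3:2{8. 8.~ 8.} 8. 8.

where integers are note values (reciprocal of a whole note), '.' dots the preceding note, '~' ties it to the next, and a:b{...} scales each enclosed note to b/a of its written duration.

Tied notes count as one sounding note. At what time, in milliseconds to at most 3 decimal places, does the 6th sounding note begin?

1. 0.0ms @ 0 + 1058.824ms (3/2)
2. 1058.824ms @ 3/2 + 529.412ms (3/4)
3. 1588.235ms @ 9/4 + 529.412ms (3/4)
4. 2117.647ms @ 3 + 705.882ms (1)
5. 2823.529ms @ 4 + 1411.765ms (2)
6. 4235.294ms @ 6 + 1058.824ms (3/2)
7. 5294.118ms @ 15/2 + 1058.824ms (3/2)

note 6 onset = 6b = 4235.294ms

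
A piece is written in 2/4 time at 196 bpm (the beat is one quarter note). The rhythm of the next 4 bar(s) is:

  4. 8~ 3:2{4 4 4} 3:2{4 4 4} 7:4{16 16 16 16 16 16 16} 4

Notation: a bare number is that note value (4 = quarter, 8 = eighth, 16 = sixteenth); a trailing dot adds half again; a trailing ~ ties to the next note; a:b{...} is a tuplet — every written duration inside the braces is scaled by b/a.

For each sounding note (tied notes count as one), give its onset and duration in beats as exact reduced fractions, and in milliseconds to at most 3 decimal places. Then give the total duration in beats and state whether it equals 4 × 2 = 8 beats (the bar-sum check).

1) 0.0ms=0b +459.184ms=3/2b
2) 459.184ms=3/2b +357.143ms=7/6b
3) 816.327ms=8/3b +204.082ms=2/3b
4) 1020.408ms=10/3b +204.082ms=2/3b
5) 1224.49ms=4b +204.082ms=2/3b
6) 1428.571ms=14/3b +204.082ms=2/3b
7) 1632.653ms=16/3b +204.082ms=2/3b
8) 1836.735ms=6b +43.732ms=1/7b
9) 1880.466ms=43/7b +43.732ms=1/7b
10) 1924.198ms=44/7b +43.732ms=1/7b
11) 1967.93ms=45/7b +43.732ms=1/7b
12) 2011.662ms=46/7b +43.732ms=1/7b
13) 2055.394ms=47/7b +43.732ms=1/7b
14) 2099.125ms=48/7b +43.732ms=1/7b
15) 2142.857ms=7b +306.122ms=1b
Σ=8b of 8 (196bpm 2/4) — PASS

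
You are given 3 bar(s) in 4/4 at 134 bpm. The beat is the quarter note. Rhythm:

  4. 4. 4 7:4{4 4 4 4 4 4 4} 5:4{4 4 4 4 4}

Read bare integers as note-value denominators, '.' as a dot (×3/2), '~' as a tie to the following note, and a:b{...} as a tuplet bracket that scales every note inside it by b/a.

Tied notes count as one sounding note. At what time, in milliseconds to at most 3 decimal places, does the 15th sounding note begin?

1. 0.0ms @ 0 + 671.642ms (3/2)
2. 671.642ms @ 3/2 + 671.642ms (3/2)
3. 1343.284ms @ 3 + 447.761ms (1)
4. 1791.045ms @ 4 + 255.864ms (4/7)
5. 2046.908ms @ 32/7 + 255.864ms (4/7)
6. 2302.772ms @ 36/7 + 255.864ms (4/7)
7. 2558.635ms @ 40/7 + 255.864ms (4/7)
8. 2814.499ms @ 44/7 + 255.864ms (4/7)
9. 3070.362ms @ 48/7 + 255.864ms (4/7)
10. 3326.226ms @ 52/7 + 255.864ms (4/7)
11. 3582.09ms @ 8 + 358.209ms (4/5)
12. 3940.299ms @ 44/5 + 358.209ms (4/5)
13. 4298.507ms @ 48/5 + 358.209ms (4/5)
14. 4656.716ms @ 52/5 + 358.209ms (4/5)
15. 5014.925ms @ 56/5 + 358.209ms (4/5)

note 15 onset = 56/5b = 5014.925ms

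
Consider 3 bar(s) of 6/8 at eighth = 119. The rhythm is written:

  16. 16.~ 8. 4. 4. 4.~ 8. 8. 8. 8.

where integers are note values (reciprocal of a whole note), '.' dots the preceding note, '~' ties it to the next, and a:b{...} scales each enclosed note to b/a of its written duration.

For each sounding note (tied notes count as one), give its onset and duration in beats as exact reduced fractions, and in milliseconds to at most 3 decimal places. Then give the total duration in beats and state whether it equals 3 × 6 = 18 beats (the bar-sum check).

1) 0.0ms=0b +378.151ms=3/4b
2) 378.151ms=3/4b +1134.454ms=9/4b
3) 1512.605ms=3b +1512.605ms=3b
4) 3025.21ms=6b +1512.605ms=3b
5) 4537.815ms=9b +2268.908ms=9/2b
6) 6806.723ms=27/2b +756.303ms=3/2b
7) 7563.025ms=15b +756.303ms=3/2b
8) 8319.328ms=33/2b +756.303ms=3/2b
Σ=18b of 18 (119bpm 6/8) — PASS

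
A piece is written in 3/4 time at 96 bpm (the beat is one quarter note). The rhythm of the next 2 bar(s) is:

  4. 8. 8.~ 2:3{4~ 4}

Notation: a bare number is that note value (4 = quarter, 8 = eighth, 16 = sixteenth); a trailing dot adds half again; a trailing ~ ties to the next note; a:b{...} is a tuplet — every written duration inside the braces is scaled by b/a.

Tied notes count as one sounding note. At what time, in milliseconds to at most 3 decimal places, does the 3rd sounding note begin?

note 3 onset = 9/4b = 1406.25ms

1. 0.0ms @ 0 + 937.5ms (3/2)
2. 937.5ms @ 3/2 + 468.75ms (3/4)
3. 1406.25ms @ 9/4 + 2343.75ms (15/4)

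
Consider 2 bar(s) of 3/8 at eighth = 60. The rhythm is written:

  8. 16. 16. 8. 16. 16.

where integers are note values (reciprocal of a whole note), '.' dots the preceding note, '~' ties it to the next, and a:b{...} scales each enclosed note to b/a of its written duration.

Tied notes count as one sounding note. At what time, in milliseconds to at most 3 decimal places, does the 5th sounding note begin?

1. 0.0ms @ 0 + 1500.0ms (3/2)
2. 1500.0ms @ 3/2 + 750.0ms (3/4)
3. 2250.0ms @ 9/4 + 750.0ms (3/4)
4. 3000.0ms @ 3 + 1500.0ms (3/2)
5. 4500.0ms @ 9/2 + 750.0ms (3/4)
6. 5250.0ms @ 21/4 + 750.0ms (3/4)

note 5 onset = 9/2b = 4500.0ms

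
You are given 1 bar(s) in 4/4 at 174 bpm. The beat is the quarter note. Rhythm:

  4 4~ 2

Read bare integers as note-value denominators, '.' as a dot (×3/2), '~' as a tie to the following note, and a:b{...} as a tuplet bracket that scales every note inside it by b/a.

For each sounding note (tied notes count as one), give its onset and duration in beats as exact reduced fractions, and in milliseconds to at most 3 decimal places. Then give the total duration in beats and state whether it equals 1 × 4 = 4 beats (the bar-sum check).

1) 0.0ms=0b +344.828ms=1b
2) 344.828ms=1b +1034.483ms=3b
Σ=4b of 4 (174bpm 4/4) — PASS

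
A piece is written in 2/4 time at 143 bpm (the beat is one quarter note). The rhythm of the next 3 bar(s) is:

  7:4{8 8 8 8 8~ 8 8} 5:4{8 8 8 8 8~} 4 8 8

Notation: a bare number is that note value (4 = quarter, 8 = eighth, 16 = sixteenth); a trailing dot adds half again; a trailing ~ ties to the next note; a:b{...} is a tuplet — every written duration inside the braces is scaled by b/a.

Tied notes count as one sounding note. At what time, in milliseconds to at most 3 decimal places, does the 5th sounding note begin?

note 5 onset = 8/7b = 479.52ms

1. 0.0ms @ 0 + 119.88ms (2/7)
2. 119.88ms @ 2/7 + 119.88ms (2/7)
3. 239.76ms @ 4/7 + 119.88ms (2/7)
4. 359.64ms @ 6/7 + 119.88ms (2/7)
5. 479.52ms @ 8/7 + 239.76ms (4/7)
6. 719.281ms @ 12/7 + 119.88ms (2/7)
7. 839.161ms @ 2 + 167.832ms (2/5)
8. 1006.993ms @ 12/5 + 167.832ms (2/5)
9. 1174.825ms @ 14/5 + 167.832ms (2/5)
10. 1342.657ms @ 16/5 + 167.832ms (2/5)
11. 1510.49ms @ 18/5 + 587.413ms (7/5)
12. 2097.902ms @ 5 + 209.79ms (1/2)
13. 2307.692ms @ 11/2 + 209.79ms (1/2)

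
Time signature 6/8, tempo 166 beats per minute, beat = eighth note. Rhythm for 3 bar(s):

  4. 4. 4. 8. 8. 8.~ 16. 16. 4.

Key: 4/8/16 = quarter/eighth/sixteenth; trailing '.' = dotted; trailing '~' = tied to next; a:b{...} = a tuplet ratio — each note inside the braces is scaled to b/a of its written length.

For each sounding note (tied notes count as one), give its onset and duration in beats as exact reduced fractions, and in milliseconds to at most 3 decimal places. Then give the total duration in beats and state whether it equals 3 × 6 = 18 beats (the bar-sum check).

1) 0.0ms=0b +1084.337ms=3b
2) 1084.337ms=3b +1084.337ms=3b
3) 2168.675ms=6b +1084.337ms=3b
4) 3253.012ms=9b +542.169ms=3/2b
5) 3795.181ms=21/2b +542.169ms=3/2b
6) 4337.349ms=12b +813.253ms=9/4b
7) 5150.602ms=57/4b +271.084ms=3/4b
8) 5421.687ms=15b +1084.337ms=3b
Σ=18b of 18 (166bpm 6/8) — PASS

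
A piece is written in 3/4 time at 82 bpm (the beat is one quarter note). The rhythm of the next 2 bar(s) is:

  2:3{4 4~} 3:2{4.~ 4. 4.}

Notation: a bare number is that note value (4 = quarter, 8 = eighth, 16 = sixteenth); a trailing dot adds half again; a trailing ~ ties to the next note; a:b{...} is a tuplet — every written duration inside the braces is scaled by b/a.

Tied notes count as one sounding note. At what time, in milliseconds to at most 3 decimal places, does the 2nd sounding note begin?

note 2 onset = 3/2b = 1097.561ms

1. 0.0ms @ 0 + 1097.561ms (3/2)
2. 1097.561ms @ 3/2 + 2560.976ms (7/2)
3. 3658.537ms @ 5 + 731.707ms (1)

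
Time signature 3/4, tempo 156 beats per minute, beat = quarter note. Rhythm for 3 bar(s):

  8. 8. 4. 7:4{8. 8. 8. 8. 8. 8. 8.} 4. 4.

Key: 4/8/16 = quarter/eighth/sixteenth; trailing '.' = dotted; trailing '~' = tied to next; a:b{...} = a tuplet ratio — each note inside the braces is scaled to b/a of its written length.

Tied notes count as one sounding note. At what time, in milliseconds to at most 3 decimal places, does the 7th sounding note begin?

note 7 onset = 30/7b = 1648.352ms

1. 0.0ms @ 0 + 288.462ms (3/4)
2. 288.462ms @ 3/4 + 288.462ms (3/4)
3. 576.923ms @ 3/2 + 576.923ms (3/2)
4. 1153.846ms @ 3 + 164.835ms (3/7)
5. 1318.681ms @ 24/7 + 164.835ms (3/7)
6. 1483.516ms @ 27/7 + 164.835ms (3/7)
7. 1648.352ms @ 30/7 + 164.835ms (3/7)
8. 1813.187ms @ 33/7 + 164.835ms (3/7)
9. 1978.022ms @ 36/7 + 164.835ms (3/7)
10. 2142.857ms @ 39/7 + 164.835ms (3/7)
11. 2307.692ms @ 6 + 576.923ms (3/2)
12. 2884.615ms @ 15/2 + 576.923ms (3/2)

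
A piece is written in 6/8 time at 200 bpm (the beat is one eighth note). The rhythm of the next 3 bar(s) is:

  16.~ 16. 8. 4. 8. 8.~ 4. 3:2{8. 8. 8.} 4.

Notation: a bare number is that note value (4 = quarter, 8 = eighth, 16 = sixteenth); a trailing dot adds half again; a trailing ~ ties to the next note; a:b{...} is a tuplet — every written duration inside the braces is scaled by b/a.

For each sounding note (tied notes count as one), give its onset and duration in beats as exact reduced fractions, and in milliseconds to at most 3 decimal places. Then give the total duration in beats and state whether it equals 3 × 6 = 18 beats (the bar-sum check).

1) 0.0ms=0b +450.0ms=3/2b
2) 450.0ms=3/2b +450.0ms=3/2b
3) 900.0ms=3b +900.0ms=3b
4) 1800.0ms=6b +450.0ms=3/2b
5) 2250.0ms=15/2b +1350.0ms=9/2b
6) 3600.0ms=12b +300.0ms=1b
7) 3900.0ms=13b +300.0ms=1b
8) 4200.0ms=14b +300.0ms=1b
9) 4500.0ms=15b +900.0ms=3b
Σ=18b of 18 (200bpm 6/8) — PASS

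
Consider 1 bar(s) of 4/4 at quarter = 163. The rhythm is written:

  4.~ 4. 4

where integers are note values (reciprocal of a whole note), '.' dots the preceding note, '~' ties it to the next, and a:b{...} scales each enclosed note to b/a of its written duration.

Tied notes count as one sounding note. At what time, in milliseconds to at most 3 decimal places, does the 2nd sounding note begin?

note 2 onset = 3b = 1104.294ms

1. 0.0ms @ 0 + 1104.294ms (3)
2. 1104.294ms @ 3 + 368.098ms (1)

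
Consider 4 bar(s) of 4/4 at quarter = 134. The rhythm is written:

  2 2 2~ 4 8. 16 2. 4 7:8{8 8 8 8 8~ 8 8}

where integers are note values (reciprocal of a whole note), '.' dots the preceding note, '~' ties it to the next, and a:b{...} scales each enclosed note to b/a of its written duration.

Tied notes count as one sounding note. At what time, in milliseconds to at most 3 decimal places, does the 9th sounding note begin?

note 9 onset = 88/7b = 5628.998ms

1. 0.0ms @ 0 + 895.522ms (2)
2. 895.522ms @ 2 + 895.522ms (2)
3. 1791.045ms @ 4 + 1343.284ms (3)
4. 3134.328ms @ 7 + 335.821ms (3/4)
5. 3470.149ms @ 31/4 + 111.94ms (1/4)
6. 3582.09ms @ 8 + 1343.284ms (3)
7. 4925.373ms @ 11 + 447.761ms (1)
8. 5373.134ms @ 12 + 255.864ms (4/7)
9. 5628.998ms @ 88/7 + 255.864ms (4/7)
10. 5884.861ms @ 92/7 + 255.864ms (4/7)
11. 6140.725ms @ 96/7 + 255.864ms (4/7)
12. 6396.588ms @ 100/7 + 511.727ms (8/7)
13. 6908.316ms @ 108/7 + 255.864ms (4/7)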